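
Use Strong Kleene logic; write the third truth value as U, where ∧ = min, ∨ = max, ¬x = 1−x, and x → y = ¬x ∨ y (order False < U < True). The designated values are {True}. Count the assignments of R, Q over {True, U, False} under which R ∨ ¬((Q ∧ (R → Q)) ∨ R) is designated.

Designated under: (R=True, Q=True); (R=True, Q=U); (R=True, Q=False); (R=False, Q=False).

4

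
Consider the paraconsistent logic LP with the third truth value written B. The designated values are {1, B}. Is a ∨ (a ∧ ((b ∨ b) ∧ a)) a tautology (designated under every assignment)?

No

Countermodel: a=0, b=1 gives 0, which is not designated.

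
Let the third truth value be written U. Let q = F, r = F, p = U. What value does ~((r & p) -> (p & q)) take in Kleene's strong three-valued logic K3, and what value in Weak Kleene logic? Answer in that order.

In Kleene's strong three-valued logic K3: r & p = F & U = F
p & q = U & F = F
(r & p) -> (p & q) = F -> F = T
~((r & p) -> (p & q)) = ~T = F
In Weak Kleene logic: r & p = F & U = U
p & q = U & F = U
(r & p) -> (p & q) = U -> U = U
~((r & p) -> (p & q)) = ~U = U
They differ because Kleene's strong three-valued logic K3 and Weak Kleene logic treat U differently under the binary connectives.

F; U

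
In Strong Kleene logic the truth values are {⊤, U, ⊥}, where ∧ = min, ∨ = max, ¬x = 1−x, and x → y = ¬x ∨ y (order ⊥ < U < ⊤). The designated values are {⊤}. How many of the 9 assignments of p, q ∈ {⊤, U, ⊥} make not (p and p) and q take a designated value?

1

Designated under: (p=⊥, q=⊤).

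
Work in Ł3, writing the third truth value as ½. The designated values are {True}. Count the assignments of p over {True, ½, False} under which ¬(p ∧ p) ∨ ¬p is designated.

p=True: False ·
p=½: ½ ·
p=False: True ✓

1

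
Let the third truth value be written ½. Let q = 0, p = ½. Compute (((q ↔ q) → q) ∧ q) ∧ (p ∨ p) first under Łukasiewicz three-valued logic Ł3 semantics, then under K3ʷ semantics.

In Łukasiewicz three-valued logic Ł3: q ↔ q = 0 ↔ 0 = 1
(q ↔ q) → q = 1 → 0 = 0
((q ↔ q) → q) ∧ q = 0 ∧ 0 = 0
p ∨ p = ½ ∨ ½ = ½
(((q ↔ q) → q) ∧ q) ∧ (p ∨ p) = 0 ∧ ½ = 0
In K3ʷ: q ↔ q = 0 ↔ 0 = 1
(q ↔ q) → q = 1 → 0 = 0
((q ↔ q) → q) ∧ q = 0 ∧ 0 = 0
p ∨ p = ½ ∨ ½ = ½
(((q ↔ q) → q) ∧ q) ∧ (p ∨ p) = 0 ∧ ½ = ½
They differ because Łukasiewicz three-valued logic Ł3 and K3ʷ treat ½ differently under the binary connectives.

0; ½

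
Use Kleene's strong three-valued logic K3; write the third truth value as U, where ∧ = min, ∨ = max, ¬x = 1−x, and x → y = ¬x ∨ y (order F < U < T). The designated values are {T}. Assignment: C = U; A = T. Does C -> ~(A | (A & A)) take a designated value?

A & A = T & T = T
A | (A & A) = T | T = T
~(A | (A & A)) = ~T = F
C -> ~(A | (A & A)) = U -> F = U
U ∉ {T}.

No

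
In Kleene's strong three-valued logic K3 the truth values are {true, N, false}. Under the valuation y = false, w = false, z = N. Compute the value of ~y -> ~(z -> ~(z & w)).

~y = ~false = true
z & w = N & false = false
~(z & w) = ~false = true
z -> ~(z & w) = N -> true = true  [~N | true]
~(z -> ~(z & w)) = ~true = false
~y -> ~(z -> ~(z & w)) = true -> false = false

false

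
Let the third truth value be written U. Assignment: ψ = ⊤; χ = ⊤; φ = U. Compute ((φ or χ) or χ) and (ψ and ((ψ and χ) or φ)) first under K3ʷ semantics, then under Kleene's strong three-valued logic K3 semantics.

U; ⊤

In K3ʷ: φ or χ = U or ⊤ = U
(φ or χ) or χ = U or ⊤ = U
ψ and χ = ⊤ and ⊤ = ⊤
(ψ and χ) or φ = ⊤ or U = U
ψ and ((ψ and χ) or φ) = ⊤ and U = U
((φ or χ) or χ) and (ψ and ((ψ and χ) or φ)) = U and U = U
In Kleene's strong three-valued logic K3: φ or χ = U or ⊤ = ⊤
(φ or χ) or χ = ⊤ or ⊤ = ⊤
ψ and χ = ⊤ and ⊤ = ⊤
(ψ and χ) or φ = ⊤ or U = ⊤
ψ and ((ψ and χ) or φ) = ⊤ and ⊤ = ⊤
((φ or χ) or χ) and (ψ and ((ψ and χ) or φ)) = ⊤ and ⊤ = ⊤
They differ because K3ʷ and Kleene's strong three-valued logic K3 treat U differently under the binary connectives.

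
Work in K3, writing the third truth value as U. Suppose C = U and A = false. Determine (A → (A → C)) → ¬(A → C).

false

A → C = false → U = true  [¬false ∨ U]
A → (A → C) = false → true = true
A → C = false → U = true
¬(A → C) = ¬true = false
(A → (A → C)) → ¬(A → C) = true → false = false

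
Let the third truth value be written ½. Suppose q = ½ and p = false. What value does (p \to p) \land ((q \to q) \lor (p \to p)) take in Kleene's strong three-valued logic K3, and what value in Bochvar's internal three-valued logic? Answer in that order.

In Kleene's strong three-valued logic K3: p \to p = false \to false = true
q \to q = ½ \to ½ = ½  [\lnot ½ \lor ½]
p \to p = false \to false = true
(q \to q) \lor (p \to p) = ½ \lor true = true
(p \to p) \land ((q \to q) \lor (p \to p)) = true \land true = true
In Bochvar's internal three-valued logic: p \to p = false \to false = true
q \to q = ½ \to ½ = ½  [any arg is the third value ⇒ result is the third value]
p \to p = false \to false = true
(q \to q) \lor (p \to p) = ½ \lor true = ½
(p \to p) \land ((q \to q) \lor (p \to p)) = true \land ½ = ½
They differ because Kleene's strong three-valued logic K3 and Bochvar's internal three-valued logic treat ½ differently under the binary connectives.

true; ½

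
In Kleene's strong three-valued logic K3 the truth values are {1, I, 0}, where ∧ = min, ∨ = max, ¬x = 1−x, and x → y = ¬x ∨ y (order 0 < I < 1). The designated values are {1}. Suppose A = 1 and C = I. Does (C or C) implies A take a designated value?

C or C = I or I = I
(C or C) implies A = I implies 1 = 1  [not I or 1]
1 ∈ {1}.

Yes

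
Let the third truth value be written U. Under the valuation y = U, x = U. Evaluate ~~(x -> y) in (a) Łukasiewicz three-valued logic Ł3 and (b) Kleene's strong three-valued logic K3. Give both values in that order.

⊤; U

In Łukasiewicz three-valued logic Ł3: x -> y = U -> U = ⊤
~(x -> y) = ~⊤ = ⊥
~~(x -> y) = ~⊥ = ⊤
In Kleene's strong three-valued logic K3: x -> y = U -> U = U  [~U | U]
~(x -> y) = ~U = U
~~(x -> y) = ~U = U
They differ because Łukasiewicz three-valued logic Ł3 and Kleene's strong three-valued logic K3 treat U differently under implication.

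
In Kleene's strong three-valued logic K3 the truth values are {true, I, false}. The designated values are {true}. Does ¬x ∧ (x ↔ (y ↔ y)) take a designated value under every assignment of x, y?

Countermodel: x=true, y=true gives false, which is not designated.

No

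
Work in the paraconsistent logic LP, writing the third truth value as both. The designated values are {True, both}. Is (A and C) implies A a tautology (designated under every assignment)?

Every assignment of A, C over {True, both, False} gives a value in {True, both}.
In particular, with A=both, C=both: (A and C) implies A = both.

Yes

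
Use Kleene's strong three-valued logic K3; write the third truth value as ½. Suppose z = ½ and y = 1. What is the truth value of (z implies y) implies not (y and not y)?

z implies y = ½ implies 1 = 1  [not ½ or 1]
not y = not 1 = 0
y and not y = 1 and 0 = 0
not (y and not y) = not 0 = 1
(z implies y) implies not (y and not y) = 1 implies 1 = 1

1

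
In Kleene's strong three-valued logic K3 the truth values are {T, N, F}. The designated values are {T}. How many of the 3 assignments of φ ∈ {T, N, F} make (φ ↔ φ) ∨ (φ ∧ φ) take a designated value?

2

φ=T: T ✓
φ=N: N ·
φ=F: T ✓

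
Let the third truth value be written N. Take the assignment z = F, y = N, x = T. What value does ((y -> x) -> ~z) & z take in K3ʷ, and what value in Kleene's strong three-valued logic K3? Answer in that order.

N; F

In K3ʷ: y -> x = N -> T = N  [any arg is the third value ⇒ result is the third value]
~z = ~F = T
(y -> x) -> ~z = N -> T = N
((y -> x) -> ~z) & z = N & F = N
In Kleene's strong three-valued logic K3: y -> x = N -> T = T
~z = ~F = T
(y -> x) -> ~z = T -> T = T
((y -> x) -> ~z) & z = T & F = F
They differ because K3ʷ and Kleene's strong three-valued logic K3 treat N differently under the binary connectives.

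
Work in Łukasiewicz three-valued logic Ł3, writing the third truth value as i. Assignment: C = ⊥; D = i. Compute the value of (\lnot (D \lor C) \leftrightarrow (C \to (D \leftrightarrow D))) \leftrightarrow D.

D \lor C = i \lor ⊥ = i
\lnot (D \lor C) = \lnot i = i
D \leftrightarrow D = i \leftrightarrow i = ⊤  [1 − |½−½|]
C \to (D \leftrightarrow D) = ⊥ \to ⊤ = ⊤
\lnot (D \lor C) \leftrightarrow (C \to (D \leftrightarrow D)) = i \leftrightarrow ⊤ = i
(\lnot (D \lor C) \leftrightarrow (C \to (D \leftrightarrow D))) \leftrightarrow D = i \leftrightarrow i = ⊤

⊤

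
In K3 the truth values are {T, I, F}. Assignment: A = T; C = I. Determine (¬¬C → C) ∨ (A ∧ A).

T

¬C = ¬I = I
¬¬C = ¬I = I
¬¬C → C = I → I = I
A ∧ A = T ∧ T = T
(¬¬C → C) ∨ (A ∧ A) = I ∨ T = T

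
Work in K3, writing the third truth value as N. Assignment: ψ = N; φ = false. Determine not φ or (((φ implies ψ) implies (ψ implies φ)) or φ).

not φ = not false = true
φ implies ψ = false implies N = true  [not false or N]
ψ implies φ = N implies false = N
(φ implies ψ) implies (ψ implies φ) = true implies N = N
((φ implies ψ) implies (ψ implies φ)) or φ = N or false = N
not φ or (((φ implies ψ) implies (ψ implies φ)) or φ) = true or N = true

true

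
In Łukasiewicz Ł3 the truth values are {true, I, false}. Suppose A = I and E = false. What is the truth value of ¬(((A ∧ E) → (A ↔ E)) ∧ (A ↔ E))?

I

A ∧ E = I ∧ false = false
A ↔ E = I ↔ false = I  [1 − |½−0|]
(A ∧ E) → (A ↔ E) = false → I = true
A ↔ E = I ↔ false = I
((A ∧ E) → (A ↔ E)) ∧ (A ↔ E) = true ∧ I = I
¬(((A ∧ E) → (A ↔ E)) ∧ (A ↔ E)) = ¬I = I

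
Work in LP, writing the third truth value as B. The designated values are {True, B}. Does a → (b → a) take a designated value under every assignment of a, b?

Yes

Every assignment of a, b over {True, B, False} gives a value in {True, B}.
In particular, with a=B, b=B: a → (b → a) = B.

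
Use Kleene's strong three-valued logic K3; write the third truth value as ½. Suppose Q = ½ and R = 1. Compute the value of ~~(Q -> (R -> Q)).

½

R -> Q = 1 -> ½ = ½  [~1 | ½]
Q -> (R -> Q) = ½ -> ½ = ½
~(Q -> (R -> Q)) = ~½ = ½
~~(Q -> (R -> Q)) = ~½ = ½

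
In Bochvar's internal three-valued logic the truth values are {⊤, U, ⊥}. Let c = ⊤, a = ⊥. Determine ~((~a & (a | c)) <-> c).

⊥

~a = ~⊥ = ⊤
a | c = ⊥ | ⊤ = ⊤
~a & (a | c) = ⊤ & ⊤ = ⊤
(~a & (a | c)) <-> c = ⊤ <-> ⊤ = ⊤
~((~a & (a | c)) <-> c) = ~⊤ = ⊥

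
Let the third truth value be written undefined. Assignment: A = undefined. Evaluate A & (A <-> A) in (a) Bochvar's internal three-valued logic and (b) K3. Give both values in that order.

In Bochvar's internal three-valued logic: A <-> A = undefined <-> undefined = undefined
A & (A <-> A) = undefined & undefined = undefined
In K3: A <-> A = undefined <-> undefined = undefined
A & (A <-> A) = undefined & undefined = undefined

undefined; undefined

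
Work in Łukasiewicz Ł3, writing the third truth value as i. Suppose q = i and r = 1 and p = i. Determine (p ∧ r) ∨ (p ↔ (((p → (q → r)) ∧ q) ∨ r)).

i

p ∧ r = i ∧ 1 = i
q → r = i → 1 = 1  [min(1, 1−½+1)]
p → (q → r) = i → 1 = 1
(p → (q → r)) ∧ q = 1 ∧ i = i
((p → (q → r)) ∧ q) ∨ r = i ∨ 1 = 1
p ↔ (((p → (q → r)) ∧ q) ∨ r) = i ↔ 1 = i
(p ∧ r) ∨ (p ↔ (((p → (q → r)) ∧ q) ∨ r)) = i ∨ i = i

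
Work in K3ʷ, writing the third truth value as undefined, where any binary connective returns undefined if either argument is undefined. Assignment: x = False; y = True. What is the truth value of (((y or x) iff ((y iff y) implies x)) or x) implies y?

y or x = True or False = True
y iff y = True iff True = True
(y iff y) implies x = True implies False = False
(y or x) iff ((y iff y) implies x) = True iff False = False
((y or x) iff ((y iff y) implies x)) or x = False or False = False
(((y or x) iff ((y iff y) implies x)) or x) implies y = False implies True = True

True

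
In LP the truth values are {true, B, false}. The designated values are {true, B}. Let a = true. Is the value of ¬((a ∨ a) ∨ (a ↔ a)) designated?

No

a ∨ a = true ∨ true = true
a ↔ a = true ↔ true = true
(a ∨ a) ∨ (a ↔ a) = true ∨ true = true
¬((a ∨ a) ∨ (a ↔ a)) = ¬true = false
false ∉ {true, B}.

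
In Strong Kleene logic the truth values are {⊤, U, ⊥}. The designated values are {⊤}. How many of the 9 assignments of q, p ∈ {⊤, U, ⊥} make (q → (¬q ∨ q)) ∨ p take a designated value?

7

Of the 9 assignments, 7 give a value in {⊤}.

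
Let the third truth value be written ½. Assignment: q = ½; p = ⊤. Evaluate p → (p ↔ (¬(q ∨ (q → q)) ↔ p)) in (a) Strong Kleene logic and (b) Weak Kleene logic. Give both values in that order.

½; ½

In Strong Kleene logic: q → q = ½ → ½ = ½
q ∨ (q → q) = ½ ∨ ½ = ½
¬(q ∨ (q → q)) = ¬½ = ½
¬(q ∨ (q → q)) ↔ p = ½ ↔ ⊤ = ½
p ↔ (¬(q ∨ (q → q)) ↔ p) = ⊤ ↔ ½ = ½
p → (p ↔ (¬(q ∨ (q → q)) ↔ p)) = ⊤ → ½ = ½
In Weak Kleene logic: q → q = ½ → ½ = ½  [any arg is the third value ⇒ result is the third value]
q ∨ (q → q) = ½ ∨ ½ = ½
¬(q ∨ (q → q)) = ¬½ = ½
¬(q ∨ (q → q)) ↔ p = ½ ↔ ⊤ = ½
p ↔ (¬(q ∨ (q → q)) ↔ p) = ⊤ ↔ ½ = ½
p → (p ↔ (¬(q ∨ (q → q)) ↔ p)) = ⊤ → ½ = ½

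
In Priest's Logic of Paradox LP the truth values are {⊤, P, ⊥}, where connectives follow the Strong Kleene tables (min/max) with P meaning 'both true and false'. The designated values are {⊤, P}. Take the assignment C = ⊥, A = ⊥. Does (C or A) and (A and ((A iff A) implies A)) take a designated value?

No

C or A = ⊥ or ⊥ = ⊥
A iff A = ⊥ iff ⊥ = ⊤
(A iff A) implies A = ⊤ implies ⊥ = ⊥
A and ((A iff A) implies A) = ⊥ and ⊥ = ⊥
(C or A) and (A and ((A iff A) implies A)) = ⊥ and ⊥ = ⊥
⊥ ∉ {⊤, P}.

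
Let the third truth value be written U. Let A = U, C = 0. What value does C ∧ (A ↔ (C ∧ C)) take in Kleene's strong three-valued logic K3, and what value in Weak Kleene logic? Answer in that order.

0; U

In Kleene's strong three-valued logic K3: C ∧ C = 0 ∧ 0 = 0
A ↔ (C ∧ C) = U ↔ 0 = U
C ∧ (A ↔ (C ∧ C)) = 0 ∧ U = 0
In Weak Kleene logic: C ∧ C = 0 ∧ 0 = 0
A ↔ (C ∧ C) = U ↔ 0 = U
C ∧ (A ↔ (C ∧ C)) = 0 ∧ U = U
They differ because Kleene's strong three-valued logic K3 and Weak Kleene logic treat U differently under the binary connectives.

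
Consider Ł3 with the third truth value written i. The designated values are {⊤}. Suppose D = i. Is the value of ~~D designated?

No

~D = ~i = i
~~D = ~i = i
i ∉ {⊤}.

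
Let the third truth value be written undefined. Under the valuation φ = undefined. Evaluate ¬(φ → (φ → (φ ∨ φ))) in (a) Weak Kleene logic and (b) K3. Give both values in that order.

In Weak Kleene logic: φ ∨ φ = undefined ∨ undefined = undefined
φ → (φ ∨ φ) = undefined → undefined = undefined  [any arg is the third value ⇒ result is the third value]
φ → (φ → (φ ∨ φ)) = undefined → undefined = undefined
¬(φ → (φ → (φ ∨ φ))) = ¬undefined = undefined
In K3: φ ∨ φ = undefined ∨ undefined = undefined
φ → (φ ∨ φ) = undefined → undefined = undefined  [¬undefined ∨ undefined]
φ → (φ → (φ ∨ φ)) = undefined → undefined = undefined
¬(φ → (φ → (φ ∨ φ))) = ¬undefined = undefined

undefined; undefined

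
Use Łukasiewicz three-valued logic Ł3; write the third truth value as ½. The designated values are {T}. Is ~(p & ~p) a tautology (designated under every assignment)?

Countermodel: p=½ gives ½, which is not designated.

No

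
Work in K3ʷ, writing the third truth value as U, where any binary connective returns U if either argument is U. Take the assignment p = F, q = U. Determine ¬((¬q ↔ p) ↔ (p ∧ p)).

¬q = ¬U = U
¬q ↔ p = U ↔ F = U
p ∧ p = F ∧ F = F
(¬q ↔ p) ↔ (p ∧ p) = U ↔ F = U
¬((¬q ↔ p) ↔ (p ∧ p)) = ¬U = U

U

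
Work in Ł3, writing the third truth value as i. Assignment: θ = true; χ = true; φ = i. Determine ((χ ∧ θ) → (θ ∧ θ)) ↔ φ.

i

χ ∧ θ = true ∧ true = true
θ ∧ θ = true ∧ true = true
(χ ∧ θ) → (θ ∧ θ) = true → true = true
((χ ∧ θ) → (θ ∧ θ)) ↔ φ = true ↔ i = i  [1 − |1−½|]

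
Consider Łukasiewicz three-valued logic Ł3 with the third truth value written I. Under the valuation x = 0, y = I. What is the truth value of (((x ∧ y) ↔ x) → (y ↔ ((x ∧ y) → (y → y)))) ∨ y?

I

x ∧ y = 0 ∧ I = 0
(x ∧ y) ↔ x = 0 ↔ 0 = 1
x ∧ y = 0 ∧ I = 0
y → y = I → I = 1
(x ∧ y) → (y → y) = 0 → 1 = 1
y ↔ ((x ∧ y) → (y → y)) = I ↔ 1 = I
((x ∧ y) ↔ x) → (y ↔ ((x ∧ y) → (y → y))) = 1 → I = I
(((x ∧ y) ↔ x) → (y ↔ ((x ∧ y) → (y → y)))) ∨ y = I ∨ I = I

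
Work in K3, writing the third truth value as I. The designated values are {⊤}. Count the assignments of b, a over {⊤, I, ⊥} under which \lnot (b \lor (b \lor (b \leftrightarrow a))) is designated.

Designated under: (b=⊥, a=⊤).

1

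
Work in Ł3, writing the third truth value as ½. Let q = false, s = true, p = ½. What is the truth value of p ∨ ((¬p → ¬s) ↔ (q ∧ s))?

¬p = ¬½ = ½
¬s = ¬true = false
¬p → ¬s = ½ → false = ½  [min(1, 1−½+0)]
q ∧ s = false ∧ true = false
(¬p → ¬s) ↔ (q ∧ s) = ½ ↔ false = ½
p ∨ ((¬p → ¬s) ↔ (q ∧ s)) = ½ ∨ ½ = ½

½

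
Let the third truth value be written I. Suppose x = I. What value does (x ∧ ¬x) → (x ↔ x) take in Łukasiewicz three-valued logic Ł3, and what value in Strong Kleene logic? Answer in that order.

In Łukasiewicz three-valued logic Ł3: ¬x = ¬I = I
x ∧ ¬x = I ∧ I = I
x ↔ x = I ↔ I = True  [1 − |½−½|]
(x ∧ ¬x) → (x ↔ x) = I → True = True
In Strong Kleene logic: ¬x = ¬I = I
x ∧ ¬x = I ∧ I = I
x ↔ x = I ↔ I = I
(x ∧ ¬x) → (x ↔ x) = I → I = I  [¬I ∨ I]
They differ because Łukasiewicz three-valued logic Ł3 and Strong Kleene logic treat I differently under implication.

True; I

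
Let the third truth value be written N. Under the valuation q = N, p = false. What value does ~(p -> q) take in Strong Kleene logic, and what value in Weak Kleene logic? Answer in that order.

false; N

In Strong Kleene logic: p -> q = false -> N = true  [~false | N]
~(p -> q) = ~true = false
In Weak Kleene logic: p -> q = false -> N = N
~(p -> q) = ~N = N
They differ because Strong Kleene logic and Weak Kleene logic treat N differently under the binary connectives.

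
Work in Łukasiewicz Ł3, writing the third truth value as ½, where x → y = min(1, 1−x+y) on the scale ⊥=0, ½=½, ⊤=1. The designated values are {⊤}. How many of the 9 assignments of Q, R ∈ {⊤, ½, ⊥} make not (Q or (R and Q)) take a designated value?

Designated under: (Q=⊥, R=⊤); (Q=⊥, R=½); (Q=⊥, R=⊥).

3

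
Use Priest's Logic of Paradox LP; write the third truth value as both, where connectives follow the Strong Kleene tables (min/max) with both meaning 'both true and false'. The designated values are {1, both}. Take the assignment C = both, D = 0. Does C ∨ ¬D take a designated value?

¬D = ¬0 = 1
C ∨ ¬D = both ∨ 1 = 1
1 ∈ {1, both}.

Yes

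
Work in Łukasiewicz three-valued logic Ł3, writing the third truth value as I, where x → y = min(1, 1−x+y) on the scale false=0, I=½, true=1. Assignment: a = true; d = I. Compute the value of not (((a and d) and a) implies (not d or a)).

a and d = true and I = I
(a and d) and a = I and true = I
not d = not I = I
not d or a = I or true = true
((a and d) and a) implies (not d or a) = I implies true = true  [min(1, 1−½+1)]
not (((a and d) and a) implies (not d or a)) = not true = false

false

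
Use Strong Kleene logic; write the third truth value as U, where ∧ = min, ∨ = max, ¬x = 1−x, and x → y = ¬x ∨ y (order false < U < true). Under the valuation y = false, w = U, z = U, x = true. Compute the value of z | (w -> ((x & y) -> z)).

x & y = true & false = false
(x & y) -> z = false -> U = true  [~false | U]
w -> ((x & y) -> z) = U -> true = true
z | (w -> ((x & y) -> z)) = U | true = true

true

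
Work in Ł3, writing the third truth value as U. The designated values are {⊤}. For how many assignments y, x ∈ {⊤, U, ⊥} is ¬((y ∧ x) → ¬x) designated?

Designated under: (y=⊤, x=⊤).

1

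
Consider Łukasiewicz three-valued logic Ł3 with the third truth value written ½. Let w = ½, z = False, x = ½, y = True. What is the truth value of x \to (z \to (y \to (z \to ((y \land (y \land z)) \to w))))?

True

y \land z = True \land False = False
y \land (y \land z) = True \land False = False
(y \land (y \land z)) \to w = False \to ½ = True  [min(1, 1−0+½)]
z \to ((y \land (y \land z)) \to w) = False \to True = True
y \to (z \to ((y \land (y \land z)) \to w)) = True \to True = True
z \to (y \to (z \to ((y \land (y \land z)) \to w))) = False \to True = True
x \to (z \to (y \to (z \to ((y \land (y \land z)) \to w)))) = ½ \to True = True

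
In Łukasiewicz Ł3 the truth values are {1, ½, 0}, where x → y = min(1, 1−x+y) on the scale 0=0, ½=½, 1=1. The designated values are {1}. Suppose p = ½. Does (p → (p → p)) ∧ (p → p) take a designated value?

Yes

p → p = ½ → ½ = 1  [min(1, 1−½+½)]
p → (p → p) = ½ → 1 = 1
p → p = ½ → ½ = 1
(p → (p → p)) ∧ (p → p) = 1 ∧ 1 = 1
1 ∈ {1}.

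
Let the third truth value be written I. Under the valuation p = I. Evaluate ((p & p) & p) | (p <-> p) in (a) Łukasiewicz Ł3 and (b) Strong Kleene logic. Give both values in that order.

In Łukasiewicz Ł3: p & p = I & I = I
(p & p) & p = I & I = I
p <-> p = I <-> I = ⊤  [1 − |½−½|]
((p & p) & p) | (p <-> p) = I | ⊤ = ⊤
In Strong Kleene logic: p & p = I & I = I
(p & p) & p = I & I = I
p <-> p = I <-> I = I
((p & p) & p) | (p <-> p) = I | I = I
They differ because Łukasiewicz Ł3 and Strong Kleene logic treat I differently under implication.

⊤; I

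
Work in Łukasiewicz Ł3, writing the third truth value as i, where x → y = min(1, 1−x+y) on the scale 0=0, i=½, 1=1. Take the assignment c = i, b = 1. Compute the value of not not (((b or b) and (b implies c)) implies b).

1

b or b = 1 or 1 = 1
b implies c = 1 implies i = i  [min(1, 1−1+½)]
(b or b) and (b implies c) = 1 and i = i
((b or b) and (b implies c)) implies b = i implies 1 = 1
not (((b or b) and (b implies c)) implies b) = not 1 = 0
not not (((b or b) and (b implies c)) implies b) = not 0 = 1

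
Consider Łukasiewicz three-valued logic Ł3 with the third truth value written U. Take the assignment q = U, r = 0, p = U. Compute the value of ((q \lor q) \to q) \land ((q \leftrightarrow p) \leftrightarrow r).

0

q \lor q = U \lor U = U
(q \lor q) \to q = U \to U = 1  [min(1, 1−½+½)]
q \leftrightarrow p = U \leftrightarrow U = 1
(q \leftrightarrow p) \leftrightarrow r = 1 \leftrightarrow 0 = 0
((q \lor q) \to q) \land ((q \leftrightarrow p) \leftrightarrow r) = 1 \land 0 = 0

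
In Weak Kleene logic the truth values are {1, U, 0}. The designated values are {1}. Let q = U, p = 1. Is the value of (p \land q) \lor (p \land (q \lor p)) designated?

No

p \land q = 1 \land U = U
q \lor p = U \lor 1 = U
p \land (q \lor p) = 1 \land U = U
(p \land q) \lor (p \land (q \lor p)) = U \lor U = U
U ∉ {1}.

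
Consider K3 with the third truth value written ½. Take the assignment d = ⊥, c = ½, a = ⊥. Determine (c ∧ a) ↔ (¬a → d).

⊤

c ∧ a = ½ ∧ ⊥ = ⊥
¬a = ¬⊥ = ⊤
¬a → d = ⊤ → ⊥ = ⊥
(c ∧ a) ↔ (¬a → d) = ⊥ ↔ ⊥ = ⊤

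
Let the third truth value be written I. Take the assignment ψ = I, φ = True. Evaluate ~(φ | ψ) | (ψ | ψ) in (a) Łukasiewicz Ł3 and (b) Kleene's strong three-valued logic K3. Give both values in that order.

I; I

In Łukasiewicz Ł3: φ | ψ = True | I = True
~(φ | ψ) = ~True = False
ψ | ψ = I | I = I
~(φ | ψ) | (ψ | ψ) = False | I = I
In Kleene's strong three-valued logic K3: φ | ψ = True | I = True
~(φ | ψ) = ~True = False
ψ | ψ = I | I = I
~(φ | ψ) | (ψ | ψ) = False | I = I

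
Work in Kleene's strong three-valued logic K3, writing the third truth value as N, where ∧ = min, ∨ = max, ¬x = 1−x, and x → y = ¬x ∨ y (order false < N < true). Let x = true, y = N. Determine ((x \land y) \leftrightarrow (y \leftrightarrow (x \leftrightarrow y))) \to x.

true

x \land y = true \land N = N
x \leftrightarrow y = true \leftrightarrow N = N
y \leftrightarrow (x \leftrightarrow y) = N \leftrightarrow N = N
(x \land y) \leftrightarrow (y \leftrightarrow (x \leftrightarrow y)) = N \leftrightarrow N = N
((x \land y) \leftrightarrow (y \leftrightarrow (x \leftrightarrow y))) \to x = N \to true = true  [\lnot N \lor true]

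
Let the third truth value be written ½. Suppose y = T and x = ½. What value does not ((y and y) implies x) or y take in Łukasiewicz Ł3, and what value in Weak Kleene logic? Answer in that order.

In Łukasiewicz Ł3: y and y = T and T = T
(y and y) implies x = T implies ½ = ½  [min(1, 1−1+½)]
not ((y and y) implies x) = not ½ = ½
not ((y and y) implies x) or y = ½ or T = T
In Weak Kleene logic: y and y = T and T = T
(y and y) implies x = T implies ½ = ½
not ((y and y) implies x) = not ½ = ½
not ((y and y) implies x) or y = ½ or T = ½
They differ because Łukasiewicz Ł3 and Weak Kleene logic treat ½ differently under the binary connectives.

T; ½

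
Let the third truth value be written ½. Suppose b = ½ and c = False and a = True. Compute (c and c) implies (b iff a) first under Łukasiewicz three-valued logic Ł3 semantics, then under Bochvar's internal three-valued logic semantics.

True; ½

In Łukasiewicz three-valued logic Ł3: c and c = False and False = False
b iff a = ½ iff True = ½
(c and c) implies (b iff a) = False implies ½ = True
In Bochvar's internal three-valued logic: c and c = False and False = False
b iff a = ½ iff True = ½
(c and c) implies (b iff a) = False implies ½ = ½  [any arg is the third value ⇒ result is the third value]
They differ because Łukasiewicz three-valued logic Ł3 and Bochvar's internal three-valued logic treat ½ differently under the binary connectives.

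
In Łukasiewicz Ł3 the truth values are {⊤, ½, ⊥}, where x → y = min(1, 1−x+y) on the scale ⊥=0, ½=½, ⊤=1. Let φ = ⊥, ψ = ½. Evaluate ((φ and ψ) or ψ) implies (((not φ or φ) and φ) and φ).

φ and ψ = ⊥ and ½ = ⊥
(φ and ψ) or ψ = ⊥ or ½ = ½
not φ = not ⊥ = ⊤
not φ or φ = ⊤ or ⊥ = ⊤
(not φ or φ) and φ = ⊤ and ⊥ = ⊥
((not φ or φ) and φ) and φ = ⊥ and ⊥ = ⊥
((φ and ψ) or ψ) implies (((not φ or φ) and φ) and φ) = ½ implies ⊥ = ½

½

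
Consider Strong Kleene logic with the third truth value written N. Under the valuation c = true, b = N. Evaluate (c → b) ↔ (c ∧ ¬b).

N

c → b = true → N = N  [¬true ∨ N]
¬b = ¬N = N
c ∧ ¬b = true ∧ N = N
(c → b) ↔ (c ∧ ¬b) = N ↔ N = N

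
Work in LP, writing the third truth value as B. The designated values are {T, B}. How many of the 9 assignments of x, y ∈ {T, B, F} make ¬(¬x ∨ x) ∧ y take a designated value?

2

Designated under: (x=B, y=T); (x=B, y=B).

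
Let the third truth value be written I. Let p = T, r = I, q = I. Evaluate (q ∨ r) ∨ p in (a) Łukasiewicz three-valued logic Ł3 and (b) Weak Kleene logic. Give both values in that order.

In Łukasiewicz three-valued logic Ł3: q ∨ r = I ∨ I = I
(q ∨ r) ∨ p = I ∨ T = T
In Weak Kleene logic: q ∨ r = I ∨ I = I
(q ∨ r) ∨ p = I ∨ T = I
They differ because Łukasiewicz three-valued logic Ł3 and Weak Kleene logic treat I differently under the binary connectives.

T; I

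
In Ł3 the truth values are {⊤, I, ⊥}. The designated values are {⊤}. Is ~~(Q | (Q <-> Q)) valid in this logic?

Yes

Every assignment of Q over {⊤, I, ⊥} gives a value in {⊤}.
In particular, with Q=I: ~~(Q | (Q <-> Q)) = ⊤.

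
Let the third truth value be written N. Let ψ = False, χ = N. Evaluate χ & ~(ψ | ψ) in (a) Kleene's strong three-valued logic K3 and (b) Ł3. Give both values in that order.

In Kleene's strong three-valued logic K3: ψ | ψ = False | False = False
~(ψ | ψ) = ~False = True
χ & ~(ψ | ψ) = N & True = N
In Ł3: ψ | ψ = False | False = False
~(ψ | ψ) = ~False = True
χ & ~(ψ | ψ) = N & True = N

N; N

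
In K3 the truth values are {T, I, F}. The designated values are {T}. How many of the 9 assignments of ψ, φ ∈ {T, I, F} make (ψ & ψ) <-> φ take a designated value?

2

Designated under: (ψ=T, φ=T); (ψ=F, φ=F).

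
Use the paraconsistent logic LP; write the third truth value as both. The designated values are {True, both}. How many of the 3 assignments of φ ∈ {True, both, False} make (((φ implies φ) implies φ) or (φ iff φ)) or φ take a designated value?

3

φ=True: True ✓
φ=both: both ✓
φ=False: True ✓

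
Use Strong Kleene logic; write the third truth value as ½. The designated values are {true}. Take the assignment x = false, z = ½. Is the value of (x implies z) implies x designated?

No

x implies z = false implies ½ = true  [not false or ½]
(x implies z) implies x = true implies false = false
false ∉ {true}.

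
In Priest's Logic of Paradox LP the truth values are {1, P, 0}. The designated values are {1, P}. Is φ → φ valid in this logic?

Every assignment of φ over {1, P, 0} gives a value in {1, P}.
In particular, with φ=P: φ → φ = P.

Yes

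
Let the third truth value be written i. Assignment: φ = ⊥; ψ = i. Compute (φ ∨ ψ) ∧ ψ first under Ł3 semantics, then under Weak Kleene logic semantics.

i; i

In Ł3: φ ∨ ψ = ⊥ ∨ i = i
(φ ∨ ψ) ∧ ψ = i ∧ i = i
In Weak Kleene logic: φ ∨ ψ = ⊥ ∨ i = i
(φ ∨ ψ) ∧ ψ = i ∧ i = i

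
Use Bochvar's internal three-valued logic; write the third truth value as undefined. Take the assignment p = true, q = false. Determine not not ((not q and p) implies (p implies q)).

not q = not false = true
not q and p = true and true = true
p implies q = true implies false = false
(not q and p) implies (p implies q) = true implies false = false
not ((not q and p) implies (p implies q)) = not false = true
not not ((not q and p) implies (p implies q)) = not true = false

false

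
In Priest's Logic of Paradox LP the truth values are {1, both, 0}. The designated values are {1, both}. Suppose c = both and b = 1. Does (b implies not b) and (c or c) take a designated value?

not b = not 1 = 0
b implies not b = 1 implies 0 = 0
c or c = both or both = both
(b implies not b) and (c or c) = 0 and both = 0
0 ∉ {1, both}.

No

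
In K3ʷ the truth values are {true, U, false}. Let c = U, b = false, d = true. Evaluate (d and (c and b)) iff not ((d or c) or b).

U

c and b = U and false = U
d and (c and b) = true and U = U
d or c = true or U = U
(d or c) or b = U or false = U
not ((d or c) or b) = not U = U
(d and (c and b)) iff not ((d or c) or b) = U iff U = U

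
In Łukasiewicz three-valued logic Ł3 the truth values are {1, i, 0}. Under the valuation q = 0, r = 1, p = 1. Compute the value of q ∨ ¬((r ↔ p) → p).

0

r ↔ p = 1 ↔ 1 = 1
(r ↔ p) → p = 1 → 1 = 1
¬((r ↔ p) → p) = ¬1 = 0
q ∨ ¬((r ↔ p) → p) = 0 ∨ 0 = 0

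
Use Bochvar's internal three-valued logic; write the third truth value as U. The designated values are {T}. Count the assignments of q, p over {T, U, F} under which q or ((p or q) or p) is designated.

3

Designated under: (q=T, p=T); (q=T, p=F); (q=F, p=T).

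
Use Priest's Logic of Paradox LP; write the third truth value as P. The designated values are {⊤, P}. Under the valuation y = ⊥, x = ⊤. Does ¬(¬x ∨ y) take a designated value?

¬x = ¬⊤ = ⊥
¬x ∨ y = ⊥ ∨ ⊥ = ⊥
¬(¬x ∨ y) = ¬⊥ = ⊤
⊤ ∈ {⊤, P}.

Yes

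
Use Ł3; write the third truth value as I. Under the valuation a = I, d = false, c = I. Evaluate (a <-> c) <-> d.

a <-> c = I <-> I = true  [1 − |½−½|]
(a <-> c) <-> d = true <-> false = false

false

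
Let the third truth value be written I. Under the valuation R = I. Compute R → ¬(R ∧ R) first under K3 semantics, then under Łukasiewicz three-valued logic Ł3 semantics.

In K3: R ∧ R = I ∧ I = I
¬(R ∧ R) = ¬I = I
R → ¬(R ∧ R) = I → I = I
In Łukasiewicz three-valued logic Ł3: R ∧ R = I ∧ I = I
¬(R ∧ R) = ¬I = I
R → ¬(R ∧ R) = I → I = true
They differ because K3 and Łukasiewicz three-valued logic Ł3 treat I differently under implication.

I; true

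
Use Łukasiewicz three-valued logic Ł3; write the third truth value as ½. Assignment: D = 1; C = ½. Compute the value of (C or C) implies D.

1

C or C = ½ or ½ = ½
(C or C) implies D = ½ implies 1 = 1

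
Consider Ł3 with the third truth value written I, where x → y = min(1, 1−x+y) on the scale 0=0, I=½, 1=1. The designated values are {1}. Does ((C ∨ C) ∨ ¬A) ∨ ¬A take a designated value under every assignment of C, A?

No

Countermodel: C=I, A=1 gives I, which is not designated.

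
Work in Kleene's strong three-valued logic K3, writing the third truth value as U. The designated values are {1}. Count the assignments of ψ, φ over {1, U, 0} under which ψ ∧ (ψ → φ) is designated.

1

Designated under: (ψ=1, φ=1).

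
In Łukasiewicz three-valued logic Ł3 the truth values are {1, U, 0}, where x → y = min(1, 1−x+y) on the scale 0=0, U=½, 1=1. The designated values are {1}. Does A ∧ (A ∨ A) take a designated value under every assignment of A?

Countermodel: A=U gives U, which is not designated.

No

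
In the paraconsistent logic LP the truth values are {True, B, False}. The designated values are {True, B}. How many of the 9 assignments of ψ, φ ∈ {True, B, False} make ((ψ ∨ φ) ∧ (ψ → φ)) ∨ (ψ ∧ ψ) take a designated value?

Of the 9 assignments, 8 give a value in {True, B}.

8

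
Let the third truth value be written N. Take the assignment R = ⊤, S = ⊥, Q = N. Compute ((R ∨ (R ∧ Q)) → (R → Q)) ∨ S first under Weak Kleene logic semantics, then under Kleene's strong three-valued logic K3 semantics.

In Weak Kleene logic: R ∧ Q = ⊤ ∧ N = N
R ∨ (R ∧ Q) = ⊤ ∨ N = N
R → Q = ⊤ → N = N  [any arg is the third value ⇒ result is the third value]
(R ∨ (R ∧ Q)) → (R → Q) = N → N = N
((R ∨ (R ∧ Q)) → (R → Q)) ∨ S = N ∨ ⊥ = N
In Kleene's strong three-valued logic K3: R ∧ Q = ⊤ ∧ N = N
R ∨ (R ∧ Q) = ⊤ ∨ N = ⊤
R → Q = ⊤ → N = N
(R ∨ (R ∧ Q)) → (R → Q) = ⊤ → N = N
((R ∨ (R ∧ Q)) → (R → Q)) ∨ S = N ∨ ⊥ = N

N; N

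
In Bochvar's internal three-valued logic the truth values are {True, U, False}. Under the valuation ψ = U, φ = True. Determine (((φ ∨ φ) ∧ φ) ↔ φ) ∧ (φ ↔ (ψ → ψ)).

φ ∨ φ = True ∨ True = True
(φ ∨ φ) ∧ φ = True ∧ True = True
((φ ∨ φ) ∧ φ) ↔ φ = True ↔ True = True
ψ → ψ = U → U = U
φ ↔ (ψ → ψ) = True ↔ U = U
(((φ ∨ φ) ∧ φ) ↔ φ) ∧ (φ ↔ (ψ → ψ)) = True ∧ U = U

U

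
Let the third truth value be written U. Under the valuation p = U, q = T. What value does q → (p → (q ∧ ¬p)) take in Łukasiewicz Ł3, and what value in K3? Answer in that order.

T; U

In Łukasiewicz Ł3: ¬p = ¬U = U
q ∧ ¬p = T ∧ U = U
p → (q ∧ ¬p) = U → U = T  [min(1, 1−½+½)]
q → (p → (q ∧ ¬p)) = T → T = T
In K3: ¬p = ¬U = U
q ∧ ¬p = T ∧ U = U
p → (q ∧ ¬p) = U → U = U  [¬U ∨ U]
q → (p → (q ∧ ¬p)) = T → U = U
They differ because Łukasiewicz Ł3 and K3 treat U differently under implication.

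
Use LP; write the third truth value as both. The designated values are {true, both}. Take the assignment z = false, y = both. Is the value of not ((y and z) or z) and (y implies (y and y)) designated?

Yes

y and z = both and false = false
(y and z) or z = false or false = false
not ((y and z) or z) = not false = true
y and y = both and both = both
y implies (y and y) = both implies both = both  [not both or both]
not ((y and z) or z) and (y implies (y and y)) = true and both = both
both ∈ {true, both}.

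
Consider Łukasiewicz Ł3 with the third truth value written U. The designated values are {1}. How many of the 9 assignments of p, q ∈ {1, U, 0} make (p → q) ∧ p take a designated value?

Designated under: (p=1, q=1).

1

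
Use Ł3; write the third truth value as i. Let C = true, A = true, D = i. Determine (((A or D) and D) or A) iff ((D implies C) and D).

i

A or D = true or i = true
(A or D) and D = true and i = i
((A or D) and D) or A = i or true = true
D implies C = i implies true = true  [min(1, 1−½+1)]
(D implies C) and D = true and i = i
(((A or D) and D) or A) iff ((D implies C) and D) = true iff i = i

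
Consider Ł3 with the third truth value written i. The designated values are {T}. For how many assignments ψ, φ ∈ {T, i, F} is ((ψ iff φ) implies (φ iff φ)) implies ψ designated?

Designated under: (ψ=T, φ=T); (ψ=T, φ=i); (ψ=T, φ=F).

3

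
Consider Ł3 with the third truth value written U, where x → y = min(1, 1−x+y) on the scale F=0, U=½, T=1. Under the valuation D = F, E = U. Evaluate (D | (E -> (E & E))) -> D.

F

E & E = U & U = U
E -> (E & E) = U -> U = T  [min(1, 1−½+½)]
D | (E -> (E & E)) = F | T = T
(D | (E -> (E & E))) -> D = T -> F = F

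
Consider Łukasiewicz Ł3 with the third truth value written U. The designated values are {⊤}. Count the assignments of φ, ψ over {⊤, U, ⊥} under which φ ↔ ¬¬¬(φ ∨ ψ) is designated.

Designated under: (φ=U, ψ=U); (φ=U, ψ=⊥); (φ=⊥, ψ=⊤).

3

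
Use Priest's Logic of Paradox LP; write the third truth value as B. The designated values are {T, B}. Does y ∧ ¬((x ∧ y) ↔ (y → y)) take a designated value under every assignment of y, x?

No

Countermodel: y=T, x=T gives F, which is not designated.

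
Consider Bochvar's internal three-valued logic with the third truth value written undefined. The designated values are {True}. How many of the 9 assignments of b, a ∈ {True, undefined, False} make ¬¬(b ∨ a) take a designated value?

Designated under: (b=True, a=True); (b=True, a=False); (b=False, a=True).

3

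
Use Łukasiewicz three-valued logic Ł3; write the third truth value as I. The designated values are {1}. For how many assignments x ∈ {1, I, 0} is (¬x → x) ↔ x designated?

2

x=1: 1 ✓
x=I: I ·
x=0: 1 ✓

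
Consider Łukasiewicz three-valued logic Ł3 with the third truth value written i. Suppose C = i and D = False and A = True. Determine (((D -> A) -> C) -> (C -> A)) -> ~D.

True

D -> A = False -> True = True
(D -> A) -> C = True -> i = i  [min(1, 1−1+½)]
C -> A = i -> True = True
((D -> A) -> C) -> (C -> A) = i -> True = True
~D = ~False = True
(((D -> A) -> C) -> (C -> A)) -> ~D = True -> True = True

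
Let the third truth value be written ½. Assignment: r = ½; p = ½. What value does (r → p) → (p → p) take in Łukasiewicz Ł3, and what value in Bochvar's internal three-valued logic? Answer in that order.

In Łukasiewicz Ł3: r → p = ½ → ½ = True  [min(1, 1−½+½)]
p → p = ½ → ½ = True
(r → p) → (p → p) = True → True = True
In Bochvar's internal three-valued logic: r → p = ½ → ½ = ½  [any arg is the third value ⇒ result is the third value]
p → p = ½ → ½ = ½
(r → p) → (p → p) = ½ → ½ = ½
They differ because Łukasiewicz Ł3 and Bochvar's internal three-valued logic treat ½ differently under the binary connectives.

True; ½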